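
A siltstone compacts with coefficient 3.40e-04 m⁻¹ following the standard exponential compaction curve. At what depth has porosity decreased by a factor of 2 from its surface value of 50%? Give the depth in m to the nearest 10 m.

Working in km (1 km = 1000 m; c in km⁻¹ = c in m⁻¹ × 1000):
phi/phi₀ = 1/2 ⇒ exp(−c·Z) = 1/2 ⇒ Z = ln(2) / c
Z = 0.6931 / 0.34 = 2.039 km

2040 m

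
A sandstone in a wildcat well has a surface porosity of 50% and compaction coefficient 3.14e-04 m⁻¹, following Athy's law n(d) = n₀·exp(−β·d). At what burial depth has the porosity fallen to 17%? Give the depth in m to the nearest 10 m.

3440 m

Working in km (1 km = 1000 m; β in km⁻¹ = β in m⁻¹ × 1000):
Invert Athy's law: d = ln(n₀/n) / β
d = ln(0.5/0.17) / 0.314 = ln(2.941) / 0.314 = 1.0788 / 0.314 = 3.436 km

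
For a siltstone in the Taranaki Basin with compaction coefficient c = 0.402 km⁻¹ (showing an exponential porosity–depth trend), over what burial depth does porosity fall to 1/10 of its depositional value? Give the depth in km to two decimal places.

5.73 km

n/n₀ = 1/10 ⇒ exp(−c·d) = 1/10 ⇒ d = ln(10) / c
d = 2.3026 / 0.402 = 5.728 km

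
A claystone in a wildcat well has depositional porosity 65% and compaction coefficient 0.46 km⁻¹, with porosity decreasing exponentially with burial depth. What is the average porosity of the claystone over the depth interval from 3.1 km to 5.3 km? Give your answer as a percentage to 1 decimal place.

⟨φ⟩ = (1/(z₂−z₁)) ∫ φ₀ e^(−kz) dz = φ₀·(e^(−k·z₁) − e^(−k·z₂)) / (k·(z₂−z₁))
e^(−0.46×3.1) = 0.2403; e^(−0.46×5.3) = 0.0873
⟨φ⟩ = 0.65 × (0.2403 − 0.0873) / (0.46 × 2.2) = 0.65 × 0.1511 = 0.0982

9.8%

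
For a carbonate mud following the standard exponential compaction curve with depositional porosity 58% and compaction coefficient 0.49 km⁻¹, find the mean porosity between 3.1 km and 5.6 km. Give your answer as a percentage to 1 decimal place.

7.3%

⟨phi⟩ = (1/(Z₂−Z₁)) ∫ phi₀ e^(−cZ) dZ = phi₀·(e^(−c·Z₁) − e^(−c·Z₂)) / (c·(Z₂−Z₁))
e^(−0.49×3.1) = 0.2189; e^(−0.49×5.6) = 0.0643
⟨phi⟩ = 0.58 × (0.2189 − 0.0643) / (0.49 × 2.5) = 0.58 × 0.1262 = 0.0732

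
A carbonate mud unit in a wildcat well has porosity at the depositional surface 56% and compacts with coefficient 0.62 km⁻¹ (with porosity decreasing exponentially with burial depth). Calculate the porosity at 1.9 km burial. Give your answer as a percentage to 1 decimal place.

phi = phi₀·exp(−β·Z) = 0.56 × exp(−0.62 × 1.9) = 0.56 × exp(−1.178)
  = 0.56 × 0.3079 = 0.1724

17.2%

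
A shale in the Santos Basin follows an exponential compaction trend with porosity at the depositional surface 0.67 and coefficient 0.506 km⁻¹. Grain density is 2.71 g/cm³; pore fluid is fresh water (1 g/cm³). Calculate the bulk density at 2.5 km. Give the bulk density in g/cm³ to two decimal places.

Porosity at depth: n = 0.67·exp(−0.506×2.5) = 0.67×0.2822 = 0.1891
Bulk density: ρ_b = (1−n)ρ_g + n·ρ_f = 0.8109×2.71 + 0.1891×1
       = 2.198 + 0.189 = 2.387 g/cm³

2.39 g/cm³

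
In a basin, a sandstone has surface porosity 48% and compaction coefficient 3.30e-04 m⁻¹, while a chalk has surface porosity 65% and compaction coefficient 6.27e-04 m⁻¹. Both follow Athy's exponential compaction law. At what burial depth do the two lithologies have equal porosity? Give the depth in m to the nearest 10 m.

1020 m

Working in km (1 km = 1000 m; k in km⁻¹ = k in m⁻¹ × 1000):
Set n₀ₐ e^(−kₐd) = n₀ᵦ e^(−kᵦd) ⇒ ln(n₀ₐ/n₀ᵦ) = (kₐ − kᵦ)·d
d = ln(0.48/0.65) / (0.33 − 0.627) = -0.3032 / -0.297 = 1.021 km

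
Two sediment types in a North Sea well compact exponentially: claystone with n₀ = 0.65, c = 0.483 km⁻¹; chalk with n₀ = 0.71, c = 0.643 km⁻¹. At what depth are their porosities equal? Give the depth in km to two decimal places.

0.55 km

Set n₀ₐ e^(−cₐZ) = n₀ᵦ e^(−cᵦZ) ⇒ ln(n₀ₐ/n₀ᵦ) = (cₐ − cᵦ)·Z
Z = ln(0.65/0.71) / (0.483 − 0.643) = -0.0883 / -0.16 = 0.552 km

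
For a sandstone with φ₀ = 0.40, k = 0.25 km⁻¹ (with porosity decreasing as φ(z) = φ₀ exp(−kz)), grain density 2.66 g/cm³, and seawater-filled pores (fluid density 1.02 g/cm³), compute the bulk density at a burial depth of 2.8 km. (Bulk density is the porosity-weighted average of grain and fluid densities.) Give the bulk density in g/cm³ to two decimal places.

Porosity at depth: φ = 0.4·exp(−0.25×2.8) = 0.4×0.4966 = 0.1986
Bulk density: ρ_b = (1−φ)ρ_g + φ·ρ_f = 0.8014×2.66 + 0.1986×1.02
       = 2.132 + 0.203 = 2.334 g/cm³

2.33 g/cm³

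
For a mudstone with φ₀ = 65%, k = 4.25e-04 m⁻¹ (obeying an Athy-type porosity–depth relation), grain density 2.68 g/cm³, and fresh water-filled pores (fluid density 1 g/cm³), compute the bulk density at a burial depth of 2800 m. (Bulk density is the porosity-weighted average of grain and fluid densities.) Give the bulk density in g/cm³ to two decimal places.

2.35 g/cm³

Working in km (1 km = 1000 m; k in km⁻¹ = k in m⁻¹ × 1000):
Porosity at depth: φ = 0.65·exp(−0.425×2.8) = 0.65×0.3042 = 0.1977
Bulk density: ρ_b = (1−φ)ρ_g + φ·ρ_f = 0.8023×2.68 + 0.1977×1
       = 2.150 + 0.198 = 2.348 g/cm³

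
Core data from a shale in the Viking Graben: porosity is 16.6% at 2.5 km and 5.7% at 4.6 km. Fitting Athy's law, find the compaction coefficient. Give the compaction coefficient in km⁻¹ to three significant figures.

0.509 km⁻¹

Athy: n(d) = n₀ e^(−kd) ⇒ n₁/n₂ = e^{k(d₂−d₁)} ⇒ k = ln(n₁/n₂)/(d₂−d₁)
k = ln(0.166/0.057) / (4.6 − 2.5) = ln(2.912) / 2.1 = 1.0689 / 2.1 = 0.509 km⁻¹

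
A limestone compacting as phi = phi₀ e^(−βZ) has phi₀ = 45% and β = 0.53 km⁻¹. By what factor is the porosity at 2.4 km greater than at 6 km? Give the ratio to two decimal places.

phi(Z₁)/phi(Z₂) = e^(−β·Z₁)/e^(−β·Z₂) = e^{β(Z₂−Z₁)}
= exp(0.53 × 3.6) = exp(1.908) = 6.7396

6.74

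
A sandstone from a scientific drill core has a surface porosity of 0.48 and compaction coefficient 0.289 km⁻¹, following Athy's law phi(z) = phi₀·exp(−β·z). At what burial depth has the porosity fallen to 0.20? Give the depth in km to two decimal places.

3.03 km

Invert Athy's law: z = ln(phi₀/phi) / β
z = ln(0.48/0.2) / 0.289 = ln(2.4) / 0.289 = 0.8755 / 0.289 = 3.029 km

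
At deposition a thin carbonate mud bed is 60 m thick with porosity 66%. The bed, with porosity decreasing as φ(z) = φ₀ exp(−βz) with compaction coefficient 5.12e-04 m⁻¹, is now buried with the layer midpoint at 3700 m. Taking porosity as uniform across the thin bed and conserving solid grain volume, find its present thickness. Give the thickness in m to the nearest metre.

Working in km (1 km = 1000 m; β in km⁻¹ = β in m⁻¹ × 1000):
Porosity at 3.7 km: φ = 0.66·exp(−0.512×3.7) = 0.0993
Solid-volume conservation: h(1−φ) = h₀(1−φ₀) ⇒ h = h₀·(1−φ₀)/(1−φ)
h = 0.06 × (1 − 0.66)/(1 − 0.0993) = 0.06 × 0.3775 = 0.0226 km

23 m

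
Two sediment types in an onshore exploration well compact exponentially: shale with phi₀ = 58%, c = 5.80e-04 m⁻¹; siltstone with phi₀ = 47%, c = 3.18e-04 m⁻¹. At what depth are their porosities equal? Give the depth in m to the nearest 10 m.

800 m

Working in km (1 km = 1000 m; c in km⁻¹ = c in m⁻¹ × 1000):
Set phi₀ₐ e^(−cₐd) = phi₀ᵦ e^(−cᵦd) ⇒ ln(phi₀ₐ/phi₀ᵦ) = (cₐ − cᵦ)·d
d = ln(0.58/0.47) / (0.58 − 0.318) = 0.2103 / 0.262 = 0.803 km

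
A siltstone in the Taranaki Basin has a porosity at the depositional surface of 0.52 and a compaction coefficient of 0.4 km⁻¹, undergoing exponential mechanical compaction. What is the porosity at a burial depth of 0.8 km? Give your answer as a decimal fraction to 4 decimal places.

phi = phi₀·exp(−c·d) = 0.52 × exp(−0.4 × 0.8) = 0.52 × exp(−0.32)
  = 0.52 × 0.7261 = 0.3776

0.3776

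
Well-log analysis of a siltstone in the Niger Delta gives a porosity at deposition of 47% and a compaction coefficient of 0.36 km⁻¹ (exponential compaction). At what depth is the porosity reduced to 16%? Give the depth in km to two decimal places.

Invert Athy's law: Z = ln(phi₀/phi) / β
Z = ln(0.47/0.16) / 0.36 = ln(2.937) / 0.36 = 1.0776 / 0.36 = 2.993 km

2.99 km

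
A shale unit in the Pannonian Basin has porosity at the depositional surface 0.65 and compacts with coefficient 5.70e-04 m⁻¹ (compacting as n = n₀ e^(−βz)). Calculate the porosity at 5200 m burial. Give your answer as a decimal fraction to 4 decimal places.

Working in km (1 km = 1000 m; β in km⁻¹ = β in m⁻¹ × 1000):
n = n₀·exp(−β·z) = 0.65 × exp(−0.57 × 5.2) = 0.65 × exp(−2.964)
  = 0.65 × 0.0516 = 0.0335

0.0335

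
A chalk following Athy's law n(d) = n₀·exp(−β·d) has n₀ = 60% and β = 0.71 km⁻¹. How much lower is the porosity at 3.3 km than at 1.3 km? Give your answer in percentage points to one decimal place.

n(1.3) = 0.6·e^(−0.71×1.3) = 0.2384
n(3.3) = 0.6·e^(−0.71×3.3) = 0.0576
Δn = 0.2384 − 0.0576 = 0.1808

18.1 percentage points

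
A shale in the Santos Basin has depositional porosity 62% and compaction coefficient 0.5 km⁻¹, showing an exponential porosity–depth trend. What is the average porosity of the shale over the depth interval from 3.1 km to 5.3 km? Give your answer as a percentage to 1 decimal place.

8.0%

⟨n⟩ = (1/(z₂−z₁)) ∫ n₀ e^(−cz) dz = n₀·(e^(−c·z₁) − e^(−c·z₂)) / (c·(z₂−z₁))
e^(−0.5×3.1) = 0.2122; e^(−0.5×5.3) = 0.0707
⟨n⟩ = 0.62 × (0.2122 − 0.0707) / (0.5 × 2.2) = 0.62 × 0.1287 = 0.0798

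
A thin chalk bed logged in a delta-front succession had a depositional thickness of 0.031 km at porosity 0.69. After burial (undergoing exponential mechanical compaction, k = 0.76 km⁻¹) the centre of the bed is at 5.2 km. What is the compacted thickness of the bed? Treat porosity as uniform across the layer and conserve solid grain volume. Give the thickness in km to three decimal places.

0.010 km

Porosity at 5.2 km: phi = 0.69·exp(−0.76×5.2) = 0.0133
Solid-volume conservation: h(1−phi) = h₀(1−phi₀) ⇒ h = h₀·(1−phi₀)/(1−phi)
h = 0.031 × (1 − 0.69)/(1 − 0.0133) = 0.031 × 0.3142 = 0.0097 km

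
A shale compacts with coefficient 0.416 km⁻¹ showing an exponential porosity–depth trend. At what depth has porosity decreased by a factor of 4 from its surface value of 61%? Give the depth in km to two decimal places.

3.33 km

phi/phi₀ = 1/4 ⇒ exp(−k·z) = 1/4 ⇒ z = ln(4) / k
z = 1.3863 / 0.416 = 3.332 km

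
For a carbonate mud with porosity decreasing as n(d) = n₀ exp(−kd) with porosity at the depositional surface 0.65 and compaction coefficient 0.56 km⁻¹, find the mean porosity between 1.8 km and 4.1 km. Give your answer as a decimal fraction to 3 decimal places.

0.133

⟨n⟩ = (1/(d₂−d₁)) ∫ n₀ e^(−kd) dd = n₀·(e^(−k·d₁) − e^(−k·d₂)) / (k·(d₂−d₁))
e^(−0.56×1.8) = 0.3649; e^(−0.56×4.1) = 0.1007
⟨n⟩ = 0.65 × (0.3649 − 0.1007) / (0.56 × 2.3) = 0.65 × 0.2052 = 0.1334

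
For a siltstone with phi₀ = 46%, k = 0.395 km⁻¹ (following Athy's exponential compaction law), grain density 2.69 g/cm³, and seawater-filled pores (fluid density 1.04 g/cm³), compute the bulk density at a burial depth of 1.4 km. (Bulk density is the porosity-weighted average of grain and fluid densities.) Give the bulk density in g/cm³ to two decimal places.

Porosity at depth: phi = 0.46·exp(−0.395×1.4) = 0.46×0.5752 = 0.2646
Bulk density: ρ_b = (1−phi)ρ_g + phi·ρ_f = 0.7354×2.69 + 0.2646×1.04
       = 1.978 + 0.275 = 2.253 g/cm³

2.25 g/cm³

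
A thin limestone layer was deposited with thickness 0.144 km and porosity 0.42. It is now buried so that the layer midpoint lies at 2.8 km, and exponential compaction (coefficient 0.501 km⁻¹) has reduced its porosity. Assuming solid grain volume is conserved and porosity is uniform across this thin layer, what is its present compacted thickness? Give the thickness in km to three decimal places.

0.093 km

Porosity at 2.8 km: n = 0.42·exp(−0.501×2.8) = 0.1033
Solid-volume conservation: h(1−n) = h₀(1−n₀) ⇒ h = h₀·(1−n₀)/(1−n)
h = 0.144 × (1 − 0.42)/(1 − 0.1033) = 0.144 × 0.6468 = 0.0931 km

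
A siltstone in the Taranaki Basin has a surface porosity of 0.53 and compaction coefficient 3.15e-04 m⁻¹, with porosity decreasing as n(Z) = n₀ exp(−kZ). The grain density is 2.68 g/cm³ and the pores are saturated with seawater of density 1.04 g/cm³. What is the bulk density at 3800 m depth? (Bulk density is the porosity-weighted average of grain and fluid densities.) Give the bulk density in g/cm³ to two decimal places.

2.42 g/cm³

Working in km (1 km = 1000 m; k in km⁻¹ = k in m⁻¹ × 1000):
Porosity at depth: n = 0.53·exp(−0.315×3.8) = 0.53×0.3021 = 0.1601
Bulk density: ρ_b = (1−n)ρ_g + n·ρ_f = 0.8399×2.68 + 0.1601×1.04
       = 2.251 + 0.167 = 2.417 g/cm³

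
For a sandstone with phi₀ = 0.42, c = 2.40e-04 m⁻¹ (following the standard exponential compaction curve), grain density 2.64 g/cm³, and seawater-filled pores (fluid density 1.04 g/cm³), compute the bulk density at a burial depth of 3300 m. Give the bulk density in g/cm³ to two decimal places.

Working in km (1 km = 1000 m; c in km⁻¹ = c in m⁻¹ × 1000):
Porosity at depth: phi = 0.42·exp(−0.24×3.3) = 0.42×0.4529 = 0.1902
Bulk density: ρ_b = (1−phi)ρ_g + phi·ρ_f = 0.8098×2.64 + 0.1902×1.04
       = 2.138 + 0.198 = 2.336 g/cm³

2.34 g/cm³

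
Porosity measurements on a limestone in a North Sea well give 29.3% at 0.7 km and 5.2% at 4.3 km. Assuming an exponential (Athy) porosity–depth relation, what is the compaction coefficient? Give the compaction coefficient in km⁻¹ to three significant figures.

0.480 km⁻¹

Athy: φ(Z) = φ₀ e^(−cZ) ⇒ φ₁/φ₂ = e^{c(Z₂−Z₁)} ⇒ c = ln(φ₁/φ₂)/(Z₂−Z₁)
c = ln(0.293/0.052) / (4.3 − 0.7) = ln(5.635) / 3.6 = 1.7289 / 3.6 = 0.4803 km⁻¹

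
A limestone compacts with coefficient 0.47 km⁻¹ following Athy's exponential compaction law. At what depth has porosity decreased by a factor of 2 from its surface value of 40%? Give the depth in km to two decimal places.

1.47 km

phi/phi₀ = 1/2 ⇒ exp(−k·z) = 1/2 ⇒ z = ln(2) / k
z = 0.6931 / 0.47 = 1.475 km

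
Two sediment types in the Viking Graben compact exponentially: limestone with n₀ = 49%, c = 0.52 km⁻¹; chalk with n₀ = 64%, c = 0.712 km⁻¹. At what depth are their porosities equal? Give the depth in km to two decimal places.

1.39 km

Set n₀ₐ e^(−cₐd) = n₀ᵦ e^(−cᵦd) ⇒ ln(n₀ₐ/n₀ᵦ) = (cₐ − cᵦ)·d
d = ln(0.49/0.64) / (0.52 − 0.712) = -0.2671 / -0.192 = 1.391 km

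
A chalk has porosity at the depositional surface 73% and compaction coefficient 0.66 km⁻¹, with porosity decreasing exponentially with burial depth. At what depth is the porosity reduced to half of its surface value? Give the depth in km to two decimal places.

1.05 km

phi/phi₀ = 1/2 ⇒ exp(−β·z) = 1/2 ⇒ z = ln(2) / β
z = 0.6931 / 0.66 = 1.050 km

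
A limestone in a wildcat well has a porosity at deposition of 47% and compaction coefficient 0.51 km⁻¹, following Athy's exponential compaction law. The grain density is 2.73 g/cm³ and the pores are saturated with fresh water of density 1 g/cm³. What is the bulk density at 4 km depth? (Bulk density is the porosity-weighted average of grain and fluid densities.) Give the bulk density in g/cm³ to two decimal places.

Porosity at depth: φ = 0.47·exp(−0.51×4) = 0.47×0.1300 = 0.0611
Bulk density: ρ_b = (1−φ)ρ_g + φ·ρ_f = 0.9389×2.73 + 0.0611×1
       = 2.563 + 0.061 = 2.624 g/cm³

2.62 g/cm³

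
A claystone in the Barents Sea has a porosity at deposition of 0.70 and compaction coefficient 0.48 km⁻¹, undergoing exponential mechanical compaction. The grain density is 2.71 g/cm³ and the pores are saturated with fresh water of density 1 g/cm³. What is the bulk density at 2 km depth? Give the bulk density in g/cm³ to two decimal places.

Porosity at depth: phi = 0.7·exp(−0.48×2) = 0.7×0.3829 = 0.2680
Bulk density: ρ_b = (1−phi)ρ_g + phi·ρ_f = 0.7320×2.71 + 0.2680×1
       = 1.984 + 0.268 = 2.252 g/cm³

2.25 g/cm³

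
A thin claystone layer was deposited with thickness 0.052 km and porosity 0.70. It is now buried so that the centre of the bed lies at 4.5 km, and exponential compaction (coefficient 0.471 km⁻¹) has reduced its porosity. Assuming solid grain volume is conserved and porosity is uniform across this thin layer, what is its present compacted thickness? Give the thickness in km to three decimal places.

Porosity at 4.5 km: φ = 0.7·exp(−0.471×4.5) = 0.0841
Solid-volume conservation: h(1−φ) = h₀(1−φ₀) ⇒ h = h₀·(1−φ₀)/(1−φ)
h = 0.052 × (1 − 0.7)/(1 − 0.0841) = 0.052 × 0.3275 = 0.0170 km

0.017 km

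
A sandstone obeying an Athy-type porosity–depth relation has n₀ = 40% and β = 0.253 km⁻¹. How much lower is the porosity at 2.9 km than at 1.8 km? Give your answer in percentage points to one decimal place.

n(1.8) = 0.4·e^(−0.253×1.8) = 0.2537
n(2.9) = 0.4·e^(−0.253×2.9) = 0.1921
Δn = 0.2537 − 0.1921 = 0.0616

6.2 percentage points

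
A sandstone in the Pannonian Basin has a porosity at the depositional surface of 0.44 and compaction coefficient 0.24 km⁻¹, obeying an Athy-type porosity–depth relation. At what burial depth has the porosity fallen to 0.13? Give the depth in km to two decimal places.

5.08 km

Invert Athy's law: z = ln(n₀/n) / c
z = ln(0.44/0.13) / 0.24 = ln(3.385) / 0.24 = 1.2192 / 0.24 = 5.080 km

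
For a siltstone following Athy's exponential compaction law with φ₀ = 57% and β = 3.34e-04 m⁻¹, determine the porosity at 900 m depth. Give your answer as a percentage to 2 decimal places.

Working in km (1 km = 1000 m; β in km⁻¹ = β in m⁻¹ × 1000):
φ = φ₀·exp(−β·z) = 0.57 × exp(−0.334 × 0.9) = 0.57 × exp(−0.3006)
  = 0.57 × 0.7404 = 0.4220

42.20%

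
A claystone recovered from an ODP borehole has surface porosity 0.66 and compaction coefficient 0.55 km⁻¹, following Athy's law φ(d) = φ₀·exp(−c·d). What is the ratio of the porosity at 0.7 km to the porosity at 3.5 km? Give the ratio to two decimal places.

4.66

φ(d₁)/φ(d₂) = e^(−c·d₁)/e^(−c·d₂) = e^{c(d₂−d₁)}
= exp(0.55 × 2.8) = exp(1.54) = 4.6646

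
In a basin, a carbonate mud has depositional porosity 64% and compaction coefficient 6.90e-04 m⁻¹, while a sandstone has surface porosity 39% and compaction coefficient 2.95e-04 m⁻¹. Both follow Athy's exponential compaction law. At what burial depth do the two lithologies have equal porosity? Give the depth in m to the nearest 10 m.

Working in km (1 km = 1000 m; c in km⁻¹ = c in m⁻¹ × 1000):
Set n₀ₐ e^(−cₐd) = n₀ᵦ e^(−cᵦd) ⇒ ln(n₀ₐ/n₀ᵦ) = (cₐ − cᵦ)·d
d = ln(0.64/0.39) / (0.69 − 0.295) = 0.4953 / 0.395 = 1.254 km

1250 m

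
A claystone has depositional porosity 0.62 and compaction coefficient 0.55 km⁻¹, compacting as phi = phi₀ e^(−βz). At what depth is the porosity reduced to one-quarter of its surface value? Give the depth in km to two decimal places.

phi/phi₀ = 1/4 ⇒ exp(−β·z) = 1/4 ⇒ z = ln(4) / β
z = 1.3863 / 0.55 = 2.521 km

2.52 km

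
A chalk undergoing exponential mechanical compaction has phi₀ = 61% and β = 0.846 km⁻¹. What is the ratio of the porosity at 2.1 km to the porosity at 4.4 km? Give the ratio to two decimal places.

7.00

phi(d₁)/phi(d₂) = e^(−β·d₁)/e^(−β·d₂) = e^{β(d₂−d₁)}
= exp(0.846 × 2.3) = exp(1.946) = 6.9992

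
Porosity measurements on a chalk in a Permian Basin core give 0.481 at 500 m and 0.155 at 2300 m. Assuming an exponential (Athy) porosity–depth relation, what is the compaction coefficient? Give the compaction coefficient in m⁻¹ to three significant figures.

Working in km (1 km = 1000 m; k in km⁻¹ = k in m⁻¹ × 1000):
Athy: phi(Z) = phi₀ e^(−kZ) ⇒ phi₁/phi₂ = e^{k(Z₂−Z₁)} ⇒ k = ln(phi₁/phi₂)/(Z₂−Z₁)
k = ln(0.481/0.155) / (2.3 − 0.5) = ln(3.103) / 1.8 = 1.1324 / 1.8 = 0.6291 km⁻¹

0.000629 m⁻¹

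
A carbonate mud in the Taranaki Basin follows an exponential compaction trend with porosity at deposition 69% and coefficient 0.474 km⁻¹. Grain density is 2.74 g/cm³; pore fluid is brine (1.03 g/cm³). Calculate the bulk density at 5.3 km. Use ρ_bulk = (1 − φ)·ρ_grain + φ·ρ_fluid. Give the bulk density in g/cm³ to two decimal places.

Porosity at depth: φ = 0.69·exp(−0.474×5.3) = 0.69×0.0811 = 0.0560
Bulk density: ρ_b = (1−φ)ρ_g + φ·ρ_f = 0.9440×2.74 + 0.0560×1.03
       = 2.587 + 0.058 = 2.644 g/cm³

2.64 g/cm³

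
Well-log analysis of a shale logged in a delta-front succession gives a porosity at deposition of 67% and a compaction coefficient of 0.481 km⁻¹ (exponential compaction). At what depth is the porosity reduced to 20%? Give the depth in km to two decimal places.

Invert Athy's law: z = ln(n₀/n) / k
z = ln(0.67/0.2) / 0.481 = ln(3.35) / 0.481 = 1.2090 / 0.481 = 2.513 km

2.51 km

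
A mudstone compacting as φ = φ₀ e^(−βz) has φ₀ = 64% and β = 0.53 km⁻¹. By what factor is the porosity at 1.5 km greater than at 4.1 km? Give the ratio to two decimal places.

3.97

φ(z₁)/φ(z₂) = e^(−β·z₁)/e^(−β·z₂) = e^{β(z₂−z₁)}
= exp(0.53 × 2.6) = exp(1.378) = 3.9670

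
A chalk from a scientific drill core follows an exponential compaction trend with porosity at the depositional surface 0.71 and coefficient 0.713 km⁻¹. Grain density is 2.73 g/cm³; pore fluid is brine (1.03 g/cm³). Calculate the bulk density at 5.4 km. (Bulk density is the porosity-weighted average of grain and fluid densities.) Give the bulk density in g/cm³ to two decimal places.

Porosity at depth: n = 0.71·exp(−0.713×5.4) = 0.71×0.0213 = 0.0151
Bulk density: ρ_b = (1−n)ρ_g + n·ρ_f = 0.9849×2.73 + 0.0151×1.03
       = 2.689 + 0.016 = 2.704 g/cm³

2.70 g/cm³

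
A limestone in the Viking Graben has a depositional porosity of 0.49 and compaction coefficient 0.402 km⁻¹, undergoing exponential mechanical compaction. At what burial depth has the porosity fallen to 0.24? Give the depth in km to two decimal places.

Invert Athy's law: d = ln(φ₀/φ) / β
d = ln(0.49/0.24) / 0.402 = ln(2.042) / 0.402 = 0.7138 / 0.402 = 1.776 km

1.78 km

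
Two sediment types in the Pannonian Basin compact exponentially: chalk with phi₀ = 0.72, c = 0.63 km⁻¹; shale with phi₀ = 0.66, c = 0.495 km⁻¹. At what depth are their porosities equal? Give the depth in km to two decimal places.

0.64 km

Set phi₀ₐ e^(−cₐd) = phi₀ᵦ e^(−cᵦd) ⇒ ln(phi₀ₐ/phi₀ᵦ) = (cₐ − cᵦ)·d
d = ln(0.72/0.66) / (0.63 − 0.495) = 0.0870 / 0.135 = 0.645 km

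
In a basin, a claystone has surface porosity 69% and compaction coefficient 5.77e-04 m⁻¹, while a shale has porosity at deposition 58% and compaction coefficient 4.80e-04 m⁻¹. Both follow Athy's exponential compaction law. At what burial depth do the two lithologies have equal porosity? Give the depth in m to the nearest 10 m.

Working in km (1 km = 1000 m; β in km⁻¹ = β in m⁻¹ × 1000):
Set n₀ₐ e^(−βₐZ) = n₀ᵦ e^(−βᵦZ) ⇒ ln(n₀ₐ/n₀ᵦ) = (βₐ − βᵦ)·Z
Z = ln(0.69/0.58) / (0.577 − 0.48) = 0.1737 / 0.097 = 1.790 km

1790 m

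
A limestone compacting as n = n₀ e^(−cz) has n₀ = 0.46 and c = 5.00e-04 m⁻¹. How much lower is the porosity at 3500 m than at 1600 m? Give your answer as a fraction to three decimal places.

Working in km (1 km = 1000 m; c in km⁻¹ = c in m⁻¹ × 1000):
n(1.6) = 0.46·e^(−0.5×1.6) = 0.2067
n(3.5) = 0.46·e^(−0.5×3.5) = 0.0799
Δn = 0.2067 − 0.0799 = 0.1268

0.127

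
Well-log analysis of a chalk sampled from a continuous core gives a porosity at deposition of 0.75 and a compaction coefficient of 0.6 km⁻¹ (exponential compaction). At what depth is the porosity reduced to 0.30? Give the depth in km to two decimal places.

1.53 km

Invert Athy's law: z = ln(φ₀/φ) / β
z = ln(0.75/0.3) / 0.6 = ln(2.5) / 0.6 = 0.9163 / 0.6 = 1.527 km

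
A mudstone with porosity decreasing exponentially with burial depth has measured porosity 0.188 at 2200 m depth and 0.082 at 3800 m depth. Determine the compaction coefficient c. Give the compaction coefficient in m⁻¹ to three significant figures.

Working in km (1 km = 1000 m; c in km⁻¹ = c in m⁻¹ × 1000):
Athy: phi(Z) = phi₀ e^(−cZ) ⇒ phi₁/phi₂ = e^{c(Z₂−Z₁)} ⇒ c = ln(phi₁/phi₂)/(Z₂−Z₁)
c = ln(0.188/0.082) / (3.8 − 2.2) = ln(2.293) / 1.6 = 0.8297 / 1.6 = 0.5186 km⁻¹

0.000519 m⁻¹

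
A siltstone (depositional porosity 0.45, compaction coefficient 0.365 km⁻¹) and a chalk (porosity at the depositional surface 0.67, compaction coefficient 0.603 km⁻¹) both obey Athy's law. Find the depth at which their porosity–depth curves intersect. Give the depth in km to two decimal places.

Set n₀ₐ e^(−βₐZ) = n₀ᵦ e^(−βᵦZ) ⇒ ln(n₀ₐ/n₀ᵦ) = (βₐ − βᵦ)·Z
Z = ln(0.45/0.67) / (0.365 − 0.603) = -0.3980 / -0.238 = 1.672 km

1.67 km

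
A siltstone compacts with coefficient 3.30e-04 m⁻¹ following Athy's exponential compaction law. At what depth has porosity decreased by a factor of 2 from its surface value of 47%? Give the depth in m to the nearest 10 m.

Working in km (1 km = 1000 m; k in km⁻¹ = k in m⁻¹ × 1000):
φ/φ₀ = 1/2 ⇒ exp(−k·d) = 1/2 ⇒ d = ln(2) / k
d = 0.6931 / 0.33 = 2.100 km

2100 m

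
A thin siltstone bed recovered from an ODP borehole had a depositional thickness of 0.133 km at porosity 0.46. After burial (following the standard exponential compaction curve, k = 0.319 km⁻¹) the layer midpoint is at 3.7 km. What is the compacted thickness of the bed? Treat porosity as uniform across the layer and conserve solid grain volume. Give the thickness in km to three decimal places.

Porosity at 3.7 km: n = 0.46·exp(−0.319×3.7) = 0.1413
Solid-volume conservation: h(1−n) = h₀(1−n₀) ⇒ h = h₀·(1−n₀)/(1−n)
h = 0.133 × (1 − 0.46)/(1 − 0.1413) = 0.133 × 0.6289 = 0.0836 km

0.084 km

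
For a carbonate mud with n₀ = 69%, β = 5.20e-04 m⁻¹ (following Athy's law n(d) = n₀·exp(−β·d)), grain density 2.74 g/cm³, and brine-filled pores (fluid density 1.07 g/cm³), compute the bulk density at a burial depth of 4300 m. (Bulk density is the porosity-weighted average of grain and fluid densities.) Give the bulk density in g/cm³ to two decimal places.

Working in km (1 km = 1000 m; β in km⁻¹ = β in m⁻¹ × 1000):
Porosity at depth: n = 0.69·exp(−0.52×4.3) = 0.69×0.1069 = 0.0738
Bulk density: ρ_b = (1−n)ρ_g + n·ρ_f = 0.9262×2.74 + 0.0738×1.07
       = 2.538 + 0.079 = 2.617 g/cm³

2.62 g/cm³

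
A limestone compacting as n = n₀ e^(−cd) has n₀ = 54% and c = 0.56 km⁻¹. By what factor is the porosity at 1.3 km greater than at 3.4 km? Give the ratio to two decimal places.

3.24

n(d₁)/n(d₂) = e^(−c·d₁)/e^(−c·d₂) = e^{c(d₂−d₁)}
= exp(0.56 × 2.1) = exp(1.176) = 3.2414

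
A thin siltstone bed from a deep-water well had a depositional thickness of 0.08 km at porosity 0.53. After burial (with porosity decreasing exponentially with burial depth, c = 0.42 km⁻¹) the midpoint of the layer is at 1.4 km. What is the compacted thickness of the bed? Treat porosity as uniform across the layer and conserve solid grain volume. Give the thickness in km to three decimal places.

0.053 km

Porosity at 1.4 km: phi = 0.53·exp(−0.42×1.4) = 0.2944
Solid-volume conservation: h(1−phi) = h₀(1−phi₀) ⇒ h = h₀·(1−phi₀)/(1−phi)
h = 0.08 × (1 − 0.53)/(1 − 0.2944) = 0.08 × 0.6661 = 0.0533 km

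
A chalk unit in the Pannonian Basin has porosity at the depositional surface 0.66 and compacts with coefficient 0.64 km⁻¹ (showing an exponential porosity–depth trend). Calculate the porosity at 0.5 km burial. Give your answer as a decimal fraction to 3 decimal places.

0.479

φ = φ₀·exp(−c·Z) = 0.66 × exp(−0.64 × 0.5) = 0.66 × exp(−0.32)
  = 0.66 × 0.7261 = 0.4793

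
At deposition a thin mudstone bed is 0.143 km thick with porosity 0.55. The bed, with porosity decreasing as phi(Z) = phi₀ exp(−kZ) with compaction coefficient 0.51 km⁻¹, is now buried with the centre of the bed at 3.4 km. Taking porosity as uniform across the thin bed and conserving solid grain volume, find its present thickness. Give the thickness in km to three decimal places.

Porosity at 3.4 km: phi = 0.55·exp(−0.51×3.4) = 0.0971
Solid-volume conservation: h(1−phi) = h₀(1−phi₀) ⇒ h = h₀·(1−phi₀)/(1−phi)
h = 0.143 × (1 − 0.55)/(1 − 0.0971) = 0.143 × 0.4984 = 0.0713 km

0.071 km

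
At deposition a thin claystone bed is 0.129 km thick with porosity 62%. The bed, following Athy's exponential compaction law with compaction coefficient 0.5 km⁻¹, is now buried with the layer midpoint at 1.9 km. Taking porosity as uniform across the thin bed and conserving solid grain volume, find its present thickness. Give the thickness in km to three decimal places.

0.064 km

Porosity at 1.9 km: phi = 0.62·exp(−0.5×1.9) = 0.2398
Solid-volume conservation: h(1−phi) = h₀(1−phi₀) ⇒ h = h₀·(1−phi₀)/(1−phi)
h = 0.129 × (1 − 0.62)/(1 − 0.2398) = 0.129 × 0.4999 = 0.0645 km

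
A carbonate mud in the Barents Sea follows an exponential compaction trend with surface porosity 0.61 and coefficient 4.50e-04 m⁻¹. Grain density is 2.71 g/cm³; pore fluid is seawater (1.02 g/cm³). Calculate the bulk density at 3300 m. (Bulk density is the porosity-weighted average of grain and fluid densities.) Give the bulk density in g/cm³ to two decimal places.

Working in km (1 km = 1000 m; c in km⁻¹ = c in m⁻¹ × 1000):
Porosity at depth: φ = 0.61·exp(−0.45×3.3) = 0.61×0.2265 = 0.1382
Bulk density: ρ_b = (1−φ)ρ_g + φ·ρ_f = 0.8618×2.71 + 0.1382×1.02
       = 2.336 + 0.141 = 2.476 g/cm³

2.48 g/cm³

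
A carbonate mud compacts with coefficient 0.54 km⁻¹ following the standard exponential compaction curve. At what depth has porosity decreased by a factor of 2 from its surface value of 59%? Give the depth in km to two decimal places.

1.28 km

n/n₀ = 1/2 ⇒ exp(−β·z) = 1/2 ⇒ z = ln(2) / β
z = 0.6931 / 0.54 = 1.284 km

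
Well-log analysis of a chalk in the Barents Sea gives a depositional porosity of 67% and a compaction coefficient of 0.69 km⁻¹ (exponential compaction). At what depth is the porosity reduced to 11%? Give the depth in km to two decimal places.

Invert Athy's law: Z = ln(phi₀/phi) / β
Z = ln(0.67/0.11) / 0.69 = ln(6.091) / 0.69 = 1.8068 / 0.69 = 2.619 km

2.62 km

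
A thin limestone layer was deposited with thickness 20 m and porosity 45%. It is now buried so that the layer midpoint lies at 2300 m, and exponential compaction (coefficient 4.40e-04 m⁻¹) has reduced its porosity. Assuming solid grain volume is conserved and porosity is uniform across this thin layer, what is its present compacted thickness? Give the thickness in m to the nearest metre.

13 m

Working in km (1 km = 1000 m; c in km⁻¹ = c in m⁻¹ × 1000):
Porosity at 2.3 km: n = 0.45·exp(−0.44×2.3) = 0.1636
Solid-volume conservation: h(1−n) = h₀(1−n₀) ⇒ h = h₀·(1−n₀)/(1−n)
h = 0.02 × (1 − 0.45)/(1 − 0.1636) = 0.02 × 0.6576 = 0.0132 km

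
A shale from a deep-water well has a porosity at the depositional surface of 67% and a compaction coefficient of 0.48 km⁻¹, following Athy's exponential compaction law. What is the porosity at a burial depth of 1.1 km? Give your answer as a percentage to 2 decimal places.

39.52%

n = n₀·exp(−β·Z) = 0.67 × exp(−0.48 × 1.1) = 0.67 × exp(−0.528)
  = 0.67 × 0.5898 = 0.3952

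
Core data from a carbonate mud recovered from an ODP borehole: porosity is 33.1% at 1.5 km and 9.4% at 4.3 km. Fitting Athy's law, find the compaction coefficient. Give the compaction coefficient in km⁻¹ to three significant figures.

0.450 km⁻¹

Athy: n(Z) = n₀ e^(−kZ) ⇒ n₁/n₂ = e^{k(Z₂−Z₁)} ⇒ k = ln(n₁/n₂)/(Z₂−Z₁)
k = ln(0.331/0.094) / (4.3 − 1.5) = ln(3.521) / 2.8 = 1.2588 / 2.8 = 0.4496 km⁻¹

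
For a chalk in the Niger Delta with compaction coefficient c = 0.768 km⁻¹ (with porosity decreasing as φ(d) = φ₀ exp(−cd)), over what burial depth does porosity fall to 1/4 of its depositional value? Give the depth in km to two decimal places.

1.81 km

φ/φ₀ = 1/4 ⇒ exp(−c·d) = 1/4 ⇒ d = ln(4) / c
d = 1.3863 / 0.768 = 1.805 km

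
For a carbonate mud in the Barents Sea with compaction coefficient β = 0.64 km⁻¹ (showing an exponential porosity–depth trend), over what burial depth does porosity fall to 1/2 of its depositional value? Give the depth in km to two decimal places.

n/n₀ = 1/2 ⇒ exp(−β·z) = 1/2 ⇒ z = ln(2) / β
z = 0.6931 / 0.64 = 1.083 km

1.08 km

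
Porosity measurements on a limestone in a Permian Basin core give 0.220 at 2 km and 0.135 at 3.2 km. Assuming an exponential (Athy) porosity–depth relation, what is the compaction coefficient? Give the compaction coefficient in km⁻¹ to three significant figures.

0.407 km⁻¹

Athy: n(z) = n₀ e^(−βz) ⇒ n₁/n₂ = e^{β(z₂−z₁)} ⇒ β = ln(n₁/n₂)/(z₂−z₁)
β = ln(0.22/0.135) / (3.2 − 2) = ln(1.63) / 1.2 = 0.4884 / 1.2 = 0.407 km⁻¹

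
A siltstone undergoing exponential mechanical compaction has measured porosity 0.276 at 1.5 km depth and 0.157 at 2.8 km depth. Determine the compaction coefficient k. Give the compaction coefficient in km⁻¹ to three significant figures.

Athy: n(d) = n₀ e^(−kd) ⇒ n₁/n₂ = e^{k(d₂−d₁)} ⇒ k = ln(n₁/n₂)/(d₂−d₁)
k = ln(0.276/0.157) / (2.8 − 1.5) = ln(1.758) / 1.3 = 0.5642 / 1.3 = 0.434 km⁻¹

0.434 km⁻¹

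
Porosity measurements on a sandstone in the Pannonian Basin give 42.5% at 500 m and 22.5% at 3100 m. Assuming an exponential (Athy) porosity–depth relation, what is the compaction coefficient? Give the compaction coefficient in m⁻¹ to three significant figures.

0.000245 m⁻¹

Working in km (1 km = 1000 m; c in km⁻¹ = c in m⁻¹ × 1000):
Athy: phi(z) = phi₀ e^(−cz) ⇒ phi₁/phi₂ = e^{c(z₂−z₁)} ⇒ c = ln(phi₁/phi₂)/(z₂−z₁)
c = ln(0.425/0.225) / (3.1 − 0.5) = ln(1.889) / 2.6 = 0.6360 / 2.6 = 0.2446 km⁻¹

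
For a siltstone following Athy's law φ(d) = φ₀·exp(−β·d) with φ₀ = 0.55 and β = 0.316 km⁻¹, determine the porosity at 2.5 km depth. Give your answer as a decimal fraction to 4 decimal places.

0.2496

φ = φ₀·exp(−β·d) = 0.55 × exp(−0.316 × 2.5) = 0.55 × exp(−0.79)
  = 0.55 × 0.4538 = 0.2496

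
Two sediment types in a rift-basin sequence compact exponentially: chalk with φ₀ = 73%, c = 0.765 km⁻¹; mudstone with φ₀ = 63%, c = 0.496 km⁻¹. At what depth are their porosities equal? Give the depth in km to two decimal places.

Set φ₀ₐ e^(−cₐZ) = φ₀ᵦ e^(−cᵦZ) ⇒ ln(φ₀ₐ/φ₀ᵦ) = (cₐ − cᵦ)·Z
Z = ln(0.73/0.63) / (0.765 − 0.496) = 0.1473 / 0.269 = 0.548 km

0.55 km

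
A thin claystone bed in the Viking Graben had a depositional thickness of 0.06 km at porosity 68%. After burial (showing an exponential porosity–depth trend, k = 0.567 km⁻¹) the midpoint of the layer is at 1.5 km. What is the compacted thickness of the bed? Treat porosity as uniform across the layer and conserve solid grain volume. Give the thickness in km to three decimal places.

0.027 km

Porosity at 1.5 km: n = 0.68·exp(−0.567×1.5) = 0.2905
Solid-volume conservation: h(1−n) = h₀(1−n₀) ⇒ h = h₀·(1−n₀)/(1−n)
h = 0.06 × (1 − 0.68)/(1 − 0.2905) = 0.06 × 0.4510 = 0.0271 km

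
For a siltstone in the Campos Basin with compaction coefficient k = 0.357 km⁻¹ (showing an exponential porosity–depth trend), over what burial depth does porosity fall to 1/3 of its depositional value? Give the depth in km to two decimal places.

φ/φ₀ = 1/3 ⇒ exp(−k·Z) = 1/3 ⇒ Z = ln(3) / k
Z = 1.0986 / 0.357 = 3.077 km

3.08 km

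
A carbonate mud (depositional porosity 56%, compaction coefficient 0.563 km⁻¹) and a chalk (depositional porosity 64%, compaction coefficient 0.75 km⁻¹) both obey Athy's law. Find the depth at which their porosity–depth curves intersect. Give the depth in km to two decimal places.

Set n₀ₐ e^(−kₐZ) = n₀ᵦ e^(−kᵦZ) ⇒ ln(n₀ₐ/n₀ᵦ) = (kₐ − kᵦ)·Z
Z = ln(0.56/0.64) / (0.563 − 0.75) = -0.1335 / -0.187 = 0.714 km

0.71 km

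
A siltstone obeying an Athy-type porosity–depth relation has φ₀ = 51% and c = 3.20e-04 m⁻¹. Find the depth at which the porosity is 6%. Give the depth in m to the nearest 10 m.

6690 m

Working in km (1 km = 1000 m; c in km⁻¹ = c in m⁻¹ × 1000):
Invert Athy's law: z = ln(φ₀/φ) / c
z = ln(0.51/0.06) / 0.32 = ln(8.5) / 0.32 = 2.1401 / 0.32 = 6.688 km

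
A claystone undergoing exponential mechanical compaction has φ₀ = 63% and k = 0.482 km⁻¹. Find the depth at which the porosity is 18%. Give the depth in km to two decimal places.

Invert Athy's law: Z = ln(φ₀/φ) / k
Z = ln(0.63/0.18) / 0.482 = ln(3.5) / 0.482 = 1.2528 / 0.482 = 2.599 km

2.60 km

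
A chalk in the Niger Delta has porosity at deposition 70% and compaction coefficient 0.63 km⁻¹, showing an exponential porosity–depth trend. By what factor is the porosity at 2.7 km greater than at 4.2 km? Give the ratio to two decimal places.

φ(d₁)/φ(d₂) = e^(−c·d₁)/e^(−c·d₂) = e^{c(d₂−d₁)}
= exp(0.63 × 1.5) = exp(0.945) = 2.5728

2.57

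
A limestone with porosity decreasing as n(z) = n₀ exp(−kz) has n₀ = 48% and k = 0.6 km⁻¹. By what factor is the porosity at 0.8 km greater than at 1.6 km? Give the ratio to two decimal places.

n(z₁)/n(z₂) = e^(−k·z₁)/e^(−k·z₂) = e^{k(z₂−z₁)}
= exp(0.6 × 0.8) = exp(0.48) = 1.6161

1.62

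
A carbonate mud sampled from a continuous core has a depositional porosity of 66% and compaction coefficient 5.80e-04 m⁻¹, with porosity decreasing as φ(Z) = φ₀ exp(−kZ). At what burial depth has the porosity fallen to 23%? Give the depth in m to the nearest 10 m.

1820 m

Working in km (1 km = 1000 m; k in km⁻¹ = k in m⁻¹ × 1000):
Invert Athy's law: Z = ln(φ₀/φ) / k
Z = ln(0.66/0.23) / 0.58 = ln(2.87) / 0.58 = 1.0542 / 0.58 = 1.818 km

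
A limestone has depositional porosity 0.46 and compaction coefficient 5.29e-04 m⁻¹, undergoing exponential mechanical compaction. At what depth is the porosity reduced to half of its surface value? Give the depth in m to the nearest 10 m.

1310 m

Working in km (1 km = 1000 m; k in km⁻¹ = k in m⁻¹ × 1000):
φ/φ₀ = 1/2 ⇒ exp(−k·d) = 1/2 ⇒ d = ln(2) / k
d = 0.6931 / 0.529 = 1.310 km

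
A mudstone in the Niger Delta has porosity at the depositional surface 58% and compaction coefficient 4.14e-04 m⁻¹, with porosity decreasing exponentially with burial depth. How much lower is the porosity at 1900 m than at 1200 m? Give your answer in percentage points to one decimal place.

8.9 percentage points

Working in km (1 km = 1000 m; k in km⁻¹ = k in m⁻¹ × 1000):
phi(1.2) = 0.58·e^(−0.414×1.2) = 0.3529
phi(1.9) = 0.58·e^(−0.414×1.9) = 0.2641
Δphi = 0.3529 − 0.2641 = 0.0888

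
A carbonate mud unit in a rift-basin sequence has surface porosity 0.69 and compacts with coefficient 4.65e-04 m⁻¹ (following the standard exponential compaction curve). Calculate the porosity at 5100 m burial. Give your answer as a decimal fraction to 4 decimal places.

Working in km (1 km = 1000 m; β in km⁻¹ = β in m⁻¹ × 1000):
φ = φ₀·exp(−β·d) = 0.69 × exp(−0.465 × 5.1) = 0.69 × exp(−2.372)
  = 0.69 × 0.0933 = 0.0644

0.0644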